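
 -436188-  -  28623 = - 407565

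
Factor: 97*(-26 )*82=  - 2^2*13^1*41^1*97^1 = - 206804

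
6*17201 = 103206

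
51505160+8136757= 59641917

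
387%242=145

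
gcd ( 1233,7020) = 9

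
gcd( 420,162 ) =6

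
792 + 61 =853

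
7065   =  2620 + 4445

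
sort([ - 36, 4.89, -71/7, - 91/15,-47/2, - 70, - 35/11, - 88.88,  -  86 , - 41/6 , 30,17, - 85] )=[ - 88.88,  -  86, - 85, - 70, - 36 ,- 47/2, - 71/7, - 41/6, - 91/15, - 35/11, 4.89 , 17, 30]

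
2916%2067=849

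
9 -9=0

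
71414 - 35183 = 36231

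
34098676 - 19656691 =14441985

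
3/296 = 3/296 = 0.01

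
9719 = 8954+765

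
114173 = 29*3937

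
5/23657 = 5/23657 = 0.00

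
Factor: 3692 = 2^2*13^1*71^1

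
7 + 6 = 13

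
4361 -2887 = 1474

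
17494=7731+9763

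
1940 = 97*20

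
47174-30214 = 16960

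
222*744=165168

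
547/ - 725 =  - 547/725 = - 0.75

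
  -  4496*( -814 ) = 3659744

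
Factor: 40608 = 2^5*3^3*47^1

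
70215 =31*2265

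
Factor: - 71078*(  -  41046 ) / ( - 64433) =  - 2^2*3^1 * 7^1 * 5077^1 *6841^1 * 64433^( - 1 )=- 2917467588/64433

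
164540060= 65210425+99329635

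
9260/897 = 10 + 290/897 = 10.32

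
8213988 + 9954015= 18168003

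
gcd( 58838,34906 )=62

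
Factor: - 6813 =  - 3^2  *  757^1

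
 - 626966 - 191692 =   -  818658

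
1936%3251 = 1936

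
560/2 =280 = 280.00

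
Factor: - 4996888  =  - 2^3*13^1 * 23^1* 2089^1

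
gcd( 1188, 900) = 36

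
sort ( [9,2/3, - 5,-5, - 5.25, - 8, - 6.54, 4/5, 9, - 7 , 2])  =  [ - 8, - 7, - 6.54, - 5.25,-5, - 5,  2/3, 4/5 , 2,  9, 9] 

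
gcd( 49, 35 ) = 7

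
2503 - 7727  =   -5224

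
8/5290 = 4/2645= 0.00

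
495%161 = 12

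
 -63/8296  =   - 1 + 8233/8296 = - 0.01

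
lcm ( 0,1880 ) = 0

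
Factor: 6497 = 73^1*89^1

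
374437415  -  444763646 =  - 70326231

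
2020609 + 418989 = 2439598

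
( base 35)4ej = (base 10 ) 5409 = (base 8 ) 12441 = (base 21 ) c5c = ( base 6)41013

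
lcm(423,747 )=35109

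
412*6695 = 2758340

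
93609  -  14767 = 78842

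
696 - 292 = 404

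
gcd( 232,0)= 232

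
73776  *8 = 590208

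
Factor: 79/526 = 2^( - 1 )*79^1*263^( - 1)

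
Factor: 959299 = 11^1*37^1*2357^1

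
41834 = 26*1609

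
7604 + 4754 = 12358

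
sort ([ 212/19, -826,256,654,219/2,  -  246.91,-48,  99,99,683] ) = [  -  826, - 246.91, - 48, 212/19,99,99,219/2, 256,  654,  683]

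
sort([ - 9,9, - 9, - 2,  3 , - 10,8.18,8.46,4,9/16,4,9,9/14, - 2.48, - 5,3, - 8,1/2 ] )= [ - 10, -9, - 9, - 8, - 5,-2.48, - 2,1/2, 9/16,9/14,  3,3,4,4, 8.18,8.46,9  ,  9 ]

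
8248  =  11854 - 3606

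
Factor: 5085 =3^2*5^1*113^1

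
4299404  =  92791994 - 88492590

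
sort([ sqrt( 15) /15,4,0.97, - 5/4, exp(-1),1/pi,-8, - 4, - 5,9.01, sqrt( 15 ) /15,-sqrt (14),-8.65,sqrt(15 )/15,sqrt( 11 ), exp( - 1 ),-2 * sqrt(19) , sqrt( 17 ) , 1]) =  [ -2*sqrt( 19), - 8.65, - 8,-5, - 4,-sqrt ( 14),  -  5/4,sqrt ( 15 )/15 , sqrt( 15)/15,  sqrt (15)/15 , 1/pi, exp ( - 1),exp(-1), 0.97, 1, sqrt( 11 ),4,sqrt( 17),9.01] 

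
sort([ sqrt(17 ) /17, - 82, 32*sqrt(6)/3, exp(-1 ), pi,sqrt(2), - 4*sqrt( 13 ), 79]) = [ - 82, - 4*sqrt( 13), sqrt(17) /17, exp( - 1) , sqrt( 2),pi,32*sqrt ( 6)/3  ,  79] 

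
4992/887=5 + 557/887= 5.63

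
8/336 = 1/42 = 0.02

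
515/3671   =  515/3671 =0.14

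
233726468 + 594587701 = 828314169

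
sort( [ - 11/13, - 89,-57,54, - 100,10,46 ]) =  [ - 100, - 89,- 57, - 11/13,10, 46,54]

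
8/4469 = 8/4469 =0.00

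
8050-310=7740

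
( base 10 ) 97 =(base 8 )141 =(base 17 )5C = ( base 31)34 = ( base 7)166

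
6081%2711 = 659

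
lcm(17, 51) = 51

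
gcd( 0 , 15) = 15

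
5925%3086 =2839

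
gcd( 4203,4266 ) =9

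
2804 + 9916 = 12720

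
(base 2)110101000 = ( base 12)2b4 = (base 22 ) j6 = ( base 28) f4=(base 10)424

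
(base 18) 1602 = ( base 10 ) 7778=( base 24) DC2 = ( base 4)1321202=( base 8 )17142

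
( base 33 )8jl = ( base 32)94G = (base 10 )9360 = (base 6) 111200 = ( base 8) 22220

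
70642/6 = 35321/3 =11773.67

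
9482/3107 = 9482/3107 = 3.05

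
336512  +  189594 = 526106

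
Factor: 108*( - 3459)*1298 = - 484896456  =  -  2^3 * 3^4 * 11^1* 59^1 * 1153^1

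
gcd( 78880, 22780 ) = 340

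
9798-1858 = 7940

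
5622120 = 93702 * 60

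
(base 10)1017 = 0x3F9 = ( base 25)1FH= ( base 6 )4413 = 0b1111111001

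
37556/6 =18778/3 =6259.33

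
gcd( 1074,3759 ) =537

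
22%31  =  22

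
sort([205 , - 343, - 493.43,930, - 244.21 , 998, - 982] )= [ - 982, - 493.43,- 343, - 244.21,205,930,998]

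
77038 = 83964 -6926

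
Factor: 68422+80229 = 43^1*3457^1=148651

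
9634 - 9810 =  - 176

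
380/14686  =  190/7343 = 0.03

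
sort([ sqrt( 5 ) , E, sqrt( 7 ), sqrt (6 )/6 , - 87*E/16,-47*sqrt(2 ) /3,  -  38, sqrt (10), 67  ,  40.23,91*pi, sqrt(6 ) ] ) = [-38, - 47 *sqrt( 2)/3,  -  87*E/16, sqrt ( 6) /6,  sqrt (5), sqrt( 6),sqrt(7),E,sqrt( 10 ), 40.23, 67, 91*pi]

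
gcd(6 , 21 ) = 3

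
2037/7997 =2037/7997=0.25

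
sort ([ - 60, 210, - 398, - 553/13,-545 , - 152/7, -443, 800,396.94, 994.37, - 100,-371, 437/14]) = [ - 545,-443, - 398, - 371, - 100, - 60, - 553/13, - 152/7,437/14,210,396.94, 800,994.37 ] 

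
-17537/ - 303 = 17537/303 = 57.88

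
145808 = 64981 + 80827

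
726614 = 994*731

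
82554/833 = 99 + 87/833 = 99.10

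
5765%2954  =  2811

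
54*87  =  4698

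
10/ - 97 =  - 10/97 = -0.10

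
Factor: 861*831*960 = 2^6*3^3*5^1*7^1*41^1*277^1 = 686871360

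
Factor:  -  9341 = - 9341^1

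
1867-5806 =-3939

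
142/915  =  142/915 =0.16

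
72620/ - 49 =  - 72620/49 = - 1482.04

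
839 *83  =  69637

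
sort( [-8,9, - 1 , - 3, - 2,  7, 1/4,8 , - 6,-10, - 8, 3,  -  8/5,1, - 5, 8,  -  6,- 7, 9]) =[-10,- 8, - 8, - 7,-6, - 6, - 5,- 3, - 2, -8/5, - 1, 1/4, 1,  3, 7, 8, 8,9, 9]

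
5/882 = 5/882 = 0.01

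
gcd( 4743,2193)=51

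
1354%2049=1354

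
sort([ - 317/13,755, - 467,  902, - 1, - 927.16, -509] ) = [-927.16, - 509, - 467, - 317/13, - 1 , 755,  902 ] 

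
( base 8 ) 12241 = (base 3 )21020121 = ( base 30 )5q1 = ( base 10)5281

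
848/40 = 21+1/5 = 21.20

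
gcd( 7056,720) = 144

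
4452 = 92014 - 87562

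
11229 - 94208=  - 82979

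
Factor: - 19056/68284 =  - 2^2*3^1*43^(-1 ) = - 12/43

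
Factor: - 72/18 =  - 4 = - 2^2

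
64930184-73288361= - 8358177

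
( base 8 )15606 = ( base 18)13d8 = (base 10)7046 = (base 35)5qb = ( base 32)6s6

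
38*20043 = 761634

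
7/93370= 7/93370= 0.00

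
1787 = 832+955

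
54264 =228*238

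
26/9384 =13/4692 = 0.00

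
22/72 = 11/36 = 0.31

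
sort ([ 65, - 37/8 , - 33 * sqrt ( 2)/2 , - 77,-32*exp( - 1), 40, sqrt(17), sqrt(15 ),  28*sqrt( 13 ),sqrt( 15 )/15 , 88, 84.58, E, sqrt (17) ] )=[ - 77, - 33*sqrt( 2 ) /2,-32 * exp( - 1), - 37/8 , sqrt(15)/15 , E,sqrt(15 ),sqrt( 17), sqrt( 17 ),40,65 , 84.58,  88, 28*sqrt( 13 ) ]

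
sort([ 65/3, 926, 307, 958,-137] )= [- 137, 65/3,307,926,  958 ]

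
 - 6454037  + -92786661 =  - 99240698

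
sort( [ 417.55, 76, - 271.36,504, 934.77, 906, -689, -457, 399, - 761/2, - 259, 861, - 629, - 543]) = [- 689, - 629, - 543, - 457, - 761/2 ,- 271.36, - 259, 76, 399, 417.55,504, 861, 906, 934.77]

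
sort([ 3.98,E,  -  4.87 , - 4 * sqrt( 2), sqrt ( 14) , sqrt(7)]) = [ - 4 * sqrt( 2), - 4.87 , sqrt(7), E, sqrt( 14) , 3.98]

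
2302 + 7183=9485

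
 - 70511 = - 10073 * 7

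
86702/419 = 86702/419 = 206.93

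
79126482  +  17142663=96269145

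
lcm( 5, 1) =5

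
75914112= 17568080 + 58346032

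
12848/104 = 123  +  7/13 = 123.54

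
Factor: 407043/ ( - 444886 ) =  - 441/482 = - 2^( - 1 ) * 3^2 * 7^2 * 241^( - 1) 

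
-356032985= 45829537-401862522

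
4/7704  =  1/1926 =0.00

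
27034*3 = 81102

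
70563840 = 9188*7680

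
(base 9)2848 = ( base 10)2150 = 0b100001100110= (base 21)4i8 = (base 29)2g4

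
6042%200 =42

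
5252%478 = 472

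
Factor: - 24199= - 7^1*3457^1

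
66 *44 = 2904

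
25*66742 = 1668550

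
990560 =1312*755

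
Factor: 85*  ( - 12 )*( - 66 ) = 2^3*3^2*5^1*11^1 *17^1 = 67320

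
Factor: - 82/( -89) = 2^1*41^1*89^( -1 ) 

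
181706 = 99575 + 82131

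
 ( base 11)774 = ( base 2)1110100000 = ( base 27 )17A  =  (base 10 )928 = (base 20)268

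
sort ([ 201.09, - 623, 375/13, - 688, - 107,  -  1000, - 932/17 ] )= [ - 1000, - 688, - 623 , - 107, - 932/17,375/13,201.09]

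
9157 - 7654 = 1503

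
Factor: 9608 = 2^3*1201^1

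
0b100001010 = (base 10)266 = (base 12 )1A2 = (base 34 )7s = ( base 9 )325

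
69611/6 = 11601 + 5/6 = 11601.83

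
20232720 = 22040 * 918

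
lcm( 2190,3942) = 19710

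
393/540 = 131/180 = 0.73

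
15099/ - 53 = -285 + 6/53= -  284.89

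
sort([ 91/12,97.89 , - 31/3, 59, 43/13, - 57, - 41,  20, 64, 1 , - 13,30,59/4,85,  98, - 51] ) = [ - 57, - 51, - 41, - 13, - 31/3, 1,43/13, 91/12,59/4, 20, 30 , 59, 64,  85,  97.89, 98]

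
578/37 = 578/37 = 15.62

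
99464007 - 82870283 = 16593724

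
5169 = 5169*1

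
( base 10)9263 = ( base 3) 110201002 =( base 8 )22057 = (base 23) HBH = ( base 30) a8n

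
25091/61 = 411+ 20/61= 411.33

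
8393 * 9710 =81496030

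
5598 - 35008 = -29410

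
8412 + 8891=17303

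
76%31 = 14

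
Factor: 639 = 3^2*71^1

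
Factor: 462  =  2^1 * 3^1*7^1*11^1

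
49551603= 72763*681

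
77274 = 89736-12462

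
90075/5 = 18015 = 18015.00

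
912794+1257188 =2169982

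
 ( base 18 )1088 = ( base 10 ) 5984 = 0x1760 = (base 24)a98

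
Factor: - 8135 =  - 5^1*1627^1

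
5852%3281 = 2571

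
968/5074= 484/2537 = 0.19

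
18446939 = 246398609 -227951670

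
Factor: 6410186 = 2^1 * 41^1*78173^1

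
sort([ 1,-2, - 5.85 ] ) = [- 5.85, - 2,1]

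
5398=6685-1287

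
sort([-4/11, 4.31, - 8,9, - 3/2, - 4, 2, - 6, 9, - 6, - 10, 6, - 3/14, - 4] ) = [ - 10, - 8, - 6  ,-6, - 4, - 4,-3/2, - 4/11,-3/14, 2, 4.31,6, 9, 9]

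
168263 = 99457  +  68806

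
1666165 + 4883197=6549362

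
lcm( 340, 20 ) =340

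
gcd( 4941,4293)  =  81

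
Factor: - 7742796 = - 2^2*3^1*645233^1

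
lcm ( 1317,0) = 0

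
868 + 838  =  1706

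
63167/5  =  12633+2/5  =  12633.40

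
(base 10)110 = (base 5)420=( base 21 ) 55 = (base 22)50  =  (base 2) 1101110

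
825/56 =825/56 = 14.73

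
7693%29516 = 7693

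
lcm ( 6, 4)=12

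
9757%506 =143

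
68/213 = 68/213 = 0.32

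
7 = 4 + 3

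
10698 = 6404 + 4294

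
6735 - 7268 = -533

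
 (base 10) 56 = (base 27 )22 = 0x38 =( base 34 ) 1m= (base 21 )2e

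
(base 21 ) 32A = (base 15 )61A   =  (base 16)55f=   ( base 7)4003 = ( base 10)1375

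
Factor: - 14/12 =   -  7/6 = -2^( - 1)*3^( - 1)*7^1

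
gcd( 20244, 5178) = 6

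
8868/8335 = 8868/8335 = 1.06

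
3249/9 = 361 = 361.00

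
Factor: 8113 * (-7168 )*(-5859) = 340724192256= 2^10*3^3*7^3*19^1*31^1 *61^1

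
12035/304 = 39 + 179/304 =39.59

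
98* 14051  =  1376998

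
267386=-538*(-497) 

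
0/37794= 0 = 0.00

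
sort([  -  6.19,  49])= [ - 6.19,  49] 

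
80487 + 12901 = 93388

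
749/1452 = 749/1452=0.52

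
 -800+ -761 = -1561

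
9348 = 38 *246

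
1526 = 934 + 592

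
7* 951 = 6657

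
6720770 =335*20062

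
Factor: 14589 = 3^2*1621^1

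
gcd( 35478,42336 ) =54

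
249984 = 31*8064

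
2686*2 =5372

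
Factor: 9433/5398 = 2^ ( - 1) * 2699^ ( - 1)*9433^1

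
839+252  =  1091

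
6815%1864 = 1223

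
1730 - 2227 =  - 497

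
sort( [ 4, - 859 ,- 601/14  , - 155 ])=[ - 859,-155, - 601/14,4]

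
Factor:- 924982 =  - 2^1 * 462491^1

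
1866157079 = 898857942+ 967299137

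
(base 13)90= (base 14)85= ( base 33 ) 3I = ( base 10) 117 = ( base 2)1110101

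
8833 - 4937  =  3896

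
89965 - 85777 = 4188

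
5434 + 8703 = 14137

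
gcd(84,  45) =3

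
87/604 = 87/604 = 0.14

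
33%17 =16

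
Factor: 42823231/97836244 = 353911/808564= 2^( - 2) * 19^( - 1)*10639^( - 1 ) * 353911^1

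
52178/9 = 52178/9=5797.56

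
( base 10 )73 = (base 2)1001001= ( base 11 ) 67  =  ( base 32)29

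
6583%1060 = 223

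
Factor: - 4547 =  - 4547^1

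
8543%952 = 927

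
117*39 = 4563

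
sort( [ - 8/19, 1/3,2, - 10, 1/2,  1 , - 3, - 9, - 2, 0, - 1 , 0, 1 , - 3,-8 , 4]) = [ - 10,- 9,- 8, - 3, - 3,-2, - 1, - 8/19, 0, 0, 1/3, 1/2,1,1, 2 , 4]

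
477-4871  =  -4394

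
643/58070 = 643/58070 = 0.01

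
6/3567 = 2/1189 = 0.00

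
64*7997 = 511808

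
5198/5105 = 5198/5105 = 1.02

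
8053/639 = 8053/639 = 12.60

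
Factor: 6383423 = 467^1*13669^1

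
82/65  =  82/65 = 1.26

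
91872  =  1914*48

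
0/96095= 0 = 0.00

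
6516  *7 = 45612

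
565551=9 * 62839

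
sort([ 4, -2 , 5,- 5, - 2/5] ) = [ - 5, - 2, - 2/5,4, 5]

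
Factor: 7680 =2^9*3^1 * 5^1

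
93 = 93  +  0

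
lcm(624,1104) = 14352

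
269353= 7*38479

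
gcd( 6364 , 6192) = 172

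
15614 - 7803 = 7811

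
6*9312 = 55872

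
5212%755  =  682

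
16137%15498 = 639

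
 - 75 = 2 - 77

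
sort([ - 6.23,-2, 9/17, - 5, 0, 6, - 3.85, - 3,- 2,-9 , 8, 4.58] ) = [ - 9 , - 6.23,  -  5, - 3.85,-3, - 2, - 2,0,9/17,  4.58, 6, 8 ] 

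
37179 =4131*9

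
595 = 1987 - 1392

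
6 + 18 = 24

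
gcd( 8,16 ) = 8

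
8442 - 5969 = 2473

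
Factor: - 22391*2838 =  - 63545658 = - 2^1 * 3^1*11^1 * 43^1*22391^1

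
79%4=3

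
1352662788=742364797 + 610297991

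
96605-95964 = 641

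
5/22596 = 5/22596 = 0.00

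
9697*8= 77576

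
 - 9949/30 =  - 332+11/30 = - 331.63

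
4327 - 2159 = 2168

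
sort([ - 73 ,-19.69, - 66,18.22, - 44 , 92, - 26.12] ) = [ - 73, - 66, -44,  -  26.12 ,  -  19.69, 18.22, 92 ] 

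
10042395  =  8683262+1359133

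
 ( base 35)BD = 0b110001110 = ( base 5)3043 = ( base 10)398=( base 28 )E6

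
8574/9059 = 8574/9059= 0.95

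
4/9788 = 1/2447 = 0.00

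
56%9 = 2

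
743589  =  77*9657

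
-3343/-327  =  10 + 73/327 = 10.22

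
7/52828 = 7/52828  =  0.00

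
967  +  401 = 1368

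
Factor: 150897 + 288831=2^4*3^1 * 9161^1 = 439728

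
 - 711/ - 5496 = 237/1832 = 0.13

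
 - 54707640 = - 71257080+16549440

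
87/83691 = 29/27897 = 0.00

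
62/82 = 31/41 = 0.76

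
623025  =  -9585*( - 65 )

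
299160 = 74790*4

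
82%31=20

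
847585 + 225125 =1072710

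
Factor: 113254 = 2^1 * 17^1*3331^1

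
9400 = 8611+789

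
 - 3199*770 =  - 2463230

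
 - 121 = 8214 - 8335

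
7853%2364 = 761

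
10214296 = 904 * 11299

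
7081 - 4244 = 2837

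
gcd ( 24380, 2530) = 230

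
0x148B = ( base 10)5259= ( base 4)1102023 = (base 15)1859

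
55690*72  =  4009680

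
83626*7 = 585382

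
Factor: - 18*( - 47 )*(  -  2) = -1692 = -2^2*3^2*47^1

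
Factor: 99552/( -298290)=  - 2^4*5^( - 1)*17^1*163^(-1 ) = - 272/815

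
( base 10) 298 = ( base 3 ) 102001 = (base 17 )109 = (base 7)604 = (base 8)452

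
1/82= 1/82= 0.01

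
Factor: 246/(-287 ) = - 2^1*3^1 * 7^( - 1 ) = -6/7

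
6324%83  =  16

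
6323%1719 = 1166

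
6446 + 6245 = 12691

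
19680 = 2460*8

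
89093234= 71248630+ 17844604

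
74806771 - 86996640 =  - 12189869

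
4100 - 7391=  - 3291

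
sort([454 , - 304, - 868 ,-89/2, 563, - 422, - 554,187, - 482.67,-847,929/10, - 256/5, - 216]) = [ - 868, - 847, - 554,  -  482.67, - 422, - 304, - 216,-256/5, - 89/2, 929/10,187,454,563 ]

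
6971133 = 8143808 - 1172675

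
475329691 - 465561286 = 9768405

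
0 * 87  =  0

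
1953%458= 121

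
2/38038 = 1/19019 = 0.00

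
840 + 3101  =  3941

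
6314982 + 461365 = 6776347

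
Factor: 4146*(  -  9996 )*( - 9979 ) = 413563848264 = 2^3 * 3^2 * 7^2*17^2*587^1*691^1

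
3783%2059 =1724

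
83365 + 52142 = 135507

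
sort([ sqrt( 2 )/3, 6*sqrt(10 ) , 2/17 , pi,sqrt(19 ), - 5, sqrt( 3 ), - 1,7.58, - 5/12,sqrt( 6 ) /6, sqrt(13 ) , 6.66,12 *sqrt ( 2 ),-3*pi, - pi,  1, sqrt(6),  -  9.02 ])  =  [ - 3 * pi, - 9.02, - 5, - pi ,  -  1, - 5/12, 2/17,  sqrt( 6 )/6, sqrt( 2 ) /3,1, sqrt(3),sqrt(6),pi, sqrt( 13), sqrt( 19),6.66,7.58,  12*sqrt(2 ) , 6*sqrt(10)] 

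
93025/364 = 93025/364=255.56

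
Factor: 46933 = 46933^1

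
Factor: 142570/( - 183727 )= -2^1*5^1 *53^1*683^( - 1) = - 530/683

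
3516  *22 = 77352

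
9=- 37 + 46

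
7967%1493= 502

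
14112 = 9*1568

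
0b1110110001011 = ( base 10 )7563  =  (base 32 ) 7CB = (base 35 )663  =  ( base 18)1563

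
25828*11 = 284108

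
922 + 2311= 3233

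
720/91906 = 360/45953 = 0.01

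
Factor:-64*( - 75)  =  4800 = 2^6*3^1 *5^2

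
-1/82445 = - 1 + 82444/82445=- 0.00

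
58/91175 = 58/91175  =  0.00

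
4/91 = 4/91=0.04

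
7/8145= 7/8145= 0.00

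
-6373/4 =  - 1594 + 3/4 = -1593.25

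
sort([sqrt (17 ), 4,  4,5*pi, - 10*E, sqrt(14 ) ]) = [ - 10*E, sqrt(14), 4, 4, sqrt(17), 5*pi] 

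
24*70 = 1680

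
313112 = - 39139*( - 8 ) 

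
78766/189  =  416 + 142/189 = 416.75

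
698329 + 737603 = 1435932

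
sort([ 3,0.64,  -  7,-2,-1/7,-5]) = [ - 7, - 5, - 2, -1/7 , 0.64, 3 ]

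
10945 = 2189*5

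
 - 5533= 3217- 8750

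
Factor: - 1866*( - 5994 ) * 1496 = 16732466784 = 2^5 * 3^5*11^1 * 17^1 * 37^1*311^1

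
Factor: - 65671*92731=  - 6089737501 = - 17^1*47^1 * 1973^1*3863^1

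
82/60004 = 41/30002 = 0.00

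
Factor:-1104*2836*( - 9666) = 30263704704 =2^7*3^4*23^1 * 179^1*709^1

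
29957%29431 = 526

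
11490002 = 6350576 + 5139426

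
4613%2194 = 225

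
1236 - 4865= - 3629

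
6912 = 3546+3366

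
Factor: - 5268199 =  - 1811^1*2909^1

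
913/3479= 913/3479  =  0.26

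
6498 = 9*722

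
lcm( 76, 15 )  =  1140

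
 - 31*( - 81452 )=2525012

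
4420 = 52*85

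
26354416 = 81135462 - 54781046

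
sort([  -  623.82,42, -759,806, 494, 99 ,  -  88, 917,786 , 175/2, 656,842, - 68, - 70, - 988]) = [ - 988, - 759,  -  623.82,- 88, - 70,-68,42,175/2, 99,494,  656, 786,  806,842, 917] 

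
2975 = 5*595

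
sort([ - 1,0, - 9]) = [ - 9,  -  1,  0]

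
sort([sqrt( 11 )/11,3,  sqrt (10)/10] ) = [ sqrt(11 ) /11,sqrt(10 ) /10,  3] 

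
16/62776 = 2/7847 = 0.00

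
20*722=14440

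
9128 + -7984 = 1144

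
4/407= 4/407 = 0.01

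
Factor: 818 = 2^1*409^1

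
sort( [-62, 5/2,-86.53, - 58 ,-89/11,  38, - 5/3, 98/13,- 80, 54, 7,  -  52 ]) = [ - 86.53 , - 80 ,-62,-58, - 52,-89/11 , - 5/3, 5/2 , 7, 98/13, 38, 54] 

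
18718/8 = 2339+3/4= 2339.75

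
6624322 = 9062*731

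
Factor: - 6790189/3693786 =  - 2^(  -  1)*3^ ( - 1 )*7^1*43^( - 1 )*103^ (  -  1 )*139^(-1)* 970027^1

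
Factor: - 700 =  - 2^2 * 5^2*7^1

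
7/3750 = 7/3750 = 0.00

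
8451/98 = 86+23/98 = 86.23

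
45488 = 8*5686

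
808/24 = 101/3 = 33.67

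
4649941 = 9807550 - 5157609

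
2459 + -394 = 2065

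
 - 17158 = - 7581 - 9577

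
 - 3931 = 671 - 4602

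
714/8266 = 357/4133 = 0.09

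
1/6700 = 1/6700 = 0.00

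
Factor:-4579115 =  - 5^1*67^1*13669^1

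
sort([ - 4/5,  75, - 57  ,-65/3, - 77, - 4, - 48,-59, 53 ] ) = [ - 77, - 59, - 57, - 48, - 65/3, - 4, - 4/5 , 53, 75 ]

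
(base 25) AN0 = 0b1101010101001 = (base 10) 6825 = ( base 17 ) 16A8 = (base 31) 735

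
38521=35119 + 3402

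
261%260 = 1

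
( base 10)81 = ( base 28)2P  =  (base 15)56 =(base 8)121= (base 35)2b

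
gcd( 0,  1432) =1432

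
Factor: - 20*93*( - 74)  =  2^3*3^1*5^1*31^1*37^1 =137640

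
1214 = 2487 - 1273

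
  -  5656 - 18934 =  - 24590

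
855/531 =1+36/59 = 1.61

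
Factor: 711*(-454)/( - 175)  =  2^1 * 3^2*5^( - 2)*7^(-1) * 79^1*227^1 = 322794/175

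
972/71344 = 243/17836 = 0.01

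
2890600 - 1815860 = 1074740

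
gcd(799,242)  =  1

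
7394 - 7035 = 359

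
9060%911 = 861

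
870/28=31 + 1/14  =  31.07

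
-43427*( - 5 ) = 217135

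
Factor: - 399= -3^1*7^1*19^1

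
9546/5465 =1 + 4081/5465 =1.75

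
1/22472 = 1/22472 = 0.00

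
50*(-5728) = -286400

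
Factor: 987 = 3^1*7^1 * 47^1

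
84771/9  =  9419 = 9419.00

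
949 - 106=843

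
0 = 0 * 3077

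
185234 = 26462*7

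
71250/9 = 7916 + 2/3 = 7916.67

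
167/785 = 167/785 = 0.21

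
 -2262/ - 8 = 282  +  3/4 = 282.75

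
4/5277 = 4/5277= 0.00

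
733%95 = 68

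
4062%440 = 102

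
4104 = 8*513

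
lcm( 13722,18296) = 54888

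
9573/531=18 + 5/177  =  18.03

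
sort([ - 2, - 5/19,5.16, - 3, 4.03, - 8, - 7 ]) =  [ - 8, - 7,- 3, - 2  , - 5/19,  4.03 , 5.16]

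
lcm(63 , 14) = 126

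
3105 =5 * 621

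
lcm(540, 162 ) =1620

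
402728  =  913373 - 510645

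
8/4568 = 1/571  =  0.00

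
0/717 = 0  =  0.00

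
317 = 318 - 1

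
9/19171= 9/19171  =  0.00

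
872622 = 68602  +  804020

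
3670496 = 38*96592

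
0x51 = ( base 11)74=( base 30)2l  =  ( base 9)100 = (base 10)81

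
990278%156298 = 52490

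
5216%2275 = 666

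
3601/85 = 42 +31/85 = 42.36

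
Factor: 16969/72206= 2^( - 1 )*71^1*79^( - 1)*239^1 * 457^( - 1) 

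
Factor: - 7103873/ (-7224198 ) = 2^( - 1) * 3^( - 1) * 7^3 * 139^1* 149^1 * 157^ ( - 1 ) *7669^( - 1 )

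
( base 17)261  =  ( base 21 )1b9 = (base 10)681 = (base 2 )1010101001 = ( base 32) L9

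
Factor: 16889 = 16889^1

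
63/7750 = 63/7750  =  0.01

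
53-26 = 27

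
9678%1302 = 564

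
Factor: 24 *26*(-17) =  - 10608=-2^4*3^1*13^1*17^1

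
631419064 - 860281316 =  - 228862252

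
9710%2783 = 1361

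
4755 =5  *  951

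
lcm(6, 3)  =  6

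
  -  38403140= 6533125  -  44936265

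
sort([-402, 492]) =[ - 402,492 ]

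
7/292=7/292 = 0.02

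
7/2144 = 7/2144 = 0.00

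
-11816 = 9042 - 20858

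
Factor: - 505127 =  - 7^1*72161^1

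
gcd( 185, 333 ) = 37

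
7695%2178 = 1161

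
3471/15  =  1157/5   =  231.40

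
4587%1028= 475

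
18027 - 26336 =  - 8309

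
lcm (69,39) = 897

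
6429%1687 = 1368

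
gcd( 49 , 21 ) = 7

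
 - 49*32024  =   - 1569176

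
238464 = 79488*3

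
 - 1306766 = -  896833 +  - 409933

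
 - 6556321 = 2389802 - 8946123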